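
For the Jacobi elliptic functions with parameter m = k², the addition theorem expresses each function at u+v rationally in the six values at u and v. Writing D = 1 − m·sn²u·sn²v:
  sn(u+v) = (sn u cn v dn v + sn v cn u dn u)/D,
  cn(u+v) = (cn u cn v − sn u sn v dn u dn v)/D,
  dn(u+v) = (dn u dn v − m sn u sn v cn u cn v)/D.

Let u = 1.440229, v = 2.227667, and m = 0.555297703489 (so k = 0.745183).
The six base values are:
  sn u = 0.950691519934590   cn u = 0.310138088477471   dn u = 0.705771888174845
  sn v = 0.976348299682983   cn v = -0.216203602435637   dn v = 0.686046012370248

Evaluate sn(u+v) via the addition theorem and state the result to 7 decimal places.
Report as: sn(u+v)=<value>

sn(u+v)=0.1393815

m = k² = 0.555297703489
D = 1 − m·sn²u·sn²v = 0.5215741181274361
sn(u+v) = (sn u·cn v·dn v + sn v·cn u·dn u)/D = 0.07269779215207582/0.5215741181274361 = 0.1393815176509843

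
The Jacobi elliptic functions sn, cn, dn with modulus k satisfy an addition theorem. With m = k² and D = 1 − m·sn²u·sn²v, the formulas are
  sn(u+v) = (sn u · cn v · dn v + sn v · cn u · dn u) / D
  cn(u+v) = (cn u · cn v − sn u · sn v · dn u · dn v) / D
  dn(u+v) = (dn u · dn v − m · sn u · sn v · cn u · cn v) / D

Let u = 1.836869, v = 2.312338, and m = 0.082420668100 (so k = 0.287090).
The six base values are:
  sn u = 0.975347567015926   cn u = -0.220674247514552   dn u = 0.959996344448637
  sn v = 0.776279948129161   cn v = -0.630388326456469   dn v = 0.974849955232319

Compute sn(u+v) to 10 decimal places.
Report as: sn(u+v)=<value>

sn(u+v)=-0.8017166688

m = k² = 0.0824206681
D = 1 − m·sn²u·sn²v = 0.952751102753463
sn(u+v) = (sn u·cn v·dn v + sn v·cn u·dn u)/D = -0.763836440252339/0.952751102753463 = -0.8017166687551888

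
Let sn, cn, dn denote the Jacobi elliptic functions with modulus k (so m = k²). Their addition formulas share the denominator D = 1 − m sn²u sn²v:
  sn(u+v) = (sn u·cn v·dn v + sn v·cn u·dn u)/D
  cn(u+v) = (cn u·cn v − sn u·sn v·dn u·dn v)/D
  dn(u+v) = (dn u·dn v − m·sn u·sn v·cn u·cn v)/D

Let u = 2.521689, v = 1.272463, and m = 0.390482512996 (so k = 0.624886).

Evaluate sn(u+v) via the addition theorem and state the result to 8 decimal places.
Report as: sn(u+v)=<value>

sn(u+v)=-0.24853776

sn u = 0.8217510297362823, cn u = -0.56984668563339, dn u = 0.8580891659696989
sn v = 0.9228696285266619, cn v = 0.3851125143942495, dn v = 0.8169642539987723
m = k² = 0.390482512996
D = 1 − m·sn²u·sn²v = 0.7754242747451916
sn(u+v) = (sn u·cn v·dn v + sn v·cn u·dn u)/D = -0.1927222105952776/0.7754242747451916 = -0.2485377578082748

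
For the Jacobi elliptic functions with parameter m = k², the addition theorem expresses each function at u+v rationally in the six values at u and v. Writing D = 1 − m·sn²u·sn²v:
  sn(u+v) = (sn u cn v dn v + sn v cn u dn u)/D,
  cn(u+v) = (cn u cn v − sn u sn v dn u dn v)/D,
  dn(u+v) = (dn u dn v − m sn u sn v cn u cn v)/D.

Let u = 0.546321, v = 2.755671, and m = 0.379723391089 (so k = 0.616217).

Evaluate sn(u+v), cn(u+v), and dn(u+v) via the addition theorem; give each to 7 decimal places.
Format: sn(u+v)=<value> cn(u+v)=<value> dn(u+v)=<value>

sn(u+v)=0.2228312 cn(u+v)=-0.9748570 dn(u+v)=0.9905278

sn u = 0.5112529192728171, cn u = 0.8594303069679486, dn u = 0.9490774846530132
sn v = 0.6787785979597882, cn v = -0.7343429818223527, dn v = 0.9083204823066717
m = k² = 0.379723391089
D = 1 − m·sn²u·sn²v = 0.9542706284190395
sn(u+v) = (sn u·cn v·dn v + sn v·cn u·dn u)/D = 0.2126412985384233/0.9542706284190395 = 0.2228312306863208
cn(u+v) = (cn u·cn v − sn u·sn v·dn u·dn v)/D = -0.9302774373374653/0.9542706284190395 = -0.9748570370217469
dn(u+v) = (dn u·dn v − m·sn u·sn v·cn u·cn v)/D = 0.9452315786092066/0.9542706284190395 = 0.9905277920742378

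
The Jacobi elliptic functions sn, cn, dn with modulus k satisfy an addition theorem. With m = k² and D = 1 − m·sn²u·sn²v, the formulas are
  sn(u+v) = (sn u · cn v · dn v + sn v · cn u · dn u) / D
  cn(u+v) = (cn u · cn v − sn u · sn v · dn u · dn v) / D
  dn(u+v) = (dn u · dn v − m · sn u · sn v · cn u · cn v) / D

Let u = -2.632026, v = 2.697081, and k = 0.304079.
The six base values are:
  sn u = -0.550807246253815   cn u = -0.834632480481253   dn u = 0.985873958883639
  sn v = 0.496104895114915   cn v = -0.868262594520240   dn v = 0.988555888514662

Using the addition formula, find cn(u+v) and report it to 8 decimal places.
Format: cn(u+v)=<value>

m = k² = 0.092464038241
D = 1 − m·sn²u·sn²v = 0.9930957076672284
cn(u+v) = (cn u·cn v − sn u·sn v·dn u·dn v)/D = 0.9909952558823559/0.9930957076672284 = 0.9978849452588951

cn(u+v)=0.99788495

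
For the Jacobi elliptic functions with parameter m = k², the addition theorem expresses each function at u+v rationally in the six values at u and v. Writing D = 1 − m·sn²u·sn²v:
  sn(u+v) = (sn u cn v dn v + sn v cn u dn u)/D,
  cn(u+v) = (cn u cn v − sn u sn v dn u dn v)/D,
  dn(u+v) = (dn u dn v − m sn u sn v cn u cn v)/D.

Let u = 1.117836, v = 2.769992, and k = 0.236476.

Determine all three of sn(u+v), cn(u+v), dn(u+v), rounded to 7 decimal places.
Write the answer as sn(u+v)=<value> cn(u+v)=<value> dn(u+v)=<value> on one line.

sn(u+v)=-0.6426653 cn(u+v)=-0.7661470 dn(u+v)=0.9883843

sn u = 0.894679568054695, cn u = 0.4467084849266515, dn u = 0.977362794055581
sn v = 0.4043848859388448, cn v = -0.9145889043850398, dn v = 0.9954172068106293
m = k² = 0.055920898576
D = 1 − m·sn²u·sn²v = 0.9926802034421748
sn(u+v) = (sn u·cn v·dn v + sn v·cn u·dn u)/D = -0.6379611452563346/0.9926802034421748 = -0.6426653246878181
cn(u+v) = (cn u·cn v − sn u·sn v·dn u·dn v)/D = -0.7605389953508127/0.9926802034421748 = -0.7661470357861481
dn(u+v) = (dn u·dn v − m·sn u·sn v·cn u·cn v)/D = 0.9811495770087384/0.9926802034421748 = 0.9883843493670436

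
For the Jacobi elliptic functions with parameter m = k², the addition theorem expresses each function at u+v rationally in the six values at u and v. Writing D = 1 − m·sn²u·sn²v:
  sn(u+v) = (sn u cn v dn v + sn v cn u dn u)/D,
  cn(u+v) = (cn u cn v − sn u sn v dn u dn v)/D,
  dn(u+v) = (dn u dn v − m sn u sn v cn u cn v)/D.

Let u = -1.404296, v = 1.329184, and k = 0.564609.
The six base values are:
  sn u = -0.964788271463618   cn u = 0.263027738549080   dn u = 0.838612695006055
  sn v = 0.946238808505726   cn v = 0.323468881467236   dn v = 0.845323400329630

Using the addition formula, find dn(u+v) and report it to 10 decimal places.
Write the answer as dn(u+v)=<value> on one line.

m = k² = 0.318783322881
D = 1 − m·sn²u·sn²v = 0.7343186093621334
dn(u+v) = (dn u·dn v − m·sn u·sn v·cn u·cn v)/D = 0.7336596066243792/0.7343186093621334 = 0.9991025656583501

dn(u+v)=0.9991025657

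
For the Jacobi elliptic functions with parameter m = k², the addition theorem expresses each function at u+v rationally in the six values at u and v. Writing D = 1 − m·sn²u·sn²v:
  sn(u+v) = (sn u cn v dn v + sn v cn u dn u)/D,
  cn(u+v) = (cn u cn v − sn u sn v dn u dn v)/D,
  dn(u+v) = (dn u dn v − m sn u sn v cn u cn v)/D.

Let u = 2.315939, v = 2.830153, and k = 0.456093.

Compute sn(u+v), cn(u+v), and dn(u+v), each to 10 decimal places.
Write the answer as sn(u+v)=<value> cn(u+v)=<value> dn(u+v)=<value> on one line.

sn u = 0.8317822826606411, cn u = -0.5551020034658976, dn u = 0.9252450188711946
sn v = 0.4734289795834756, cn v = -0.8808319937936797, dn v = 0.9764093673945153
m = k² = 0.208020824649
D = 1 − m·sn²u·sn²v = 0.9677421200302001
sn(u+v) = (sn u·cn v·dn v + sn v·cn u·dn u)/D = -0.9585321862536854/0.9677421200302001 = -0.9904830702457931
cn(u+v) = (cn u·cn v − sn u·sn v·dn u·dn v)/D = 0.1331948152004286/0.9677421200302001 = 0.1376346161271477
dn(u+v) = (dn u·dn v − m·sn u·sn v·cn u·cn v)/D = 0.8633647059578641/0.9677421200302001 = 0.8921433593599514

sn(u+v)=-0.9904830702 cn(u+v)=0.1376346161 dn(u+v)=0.8921433594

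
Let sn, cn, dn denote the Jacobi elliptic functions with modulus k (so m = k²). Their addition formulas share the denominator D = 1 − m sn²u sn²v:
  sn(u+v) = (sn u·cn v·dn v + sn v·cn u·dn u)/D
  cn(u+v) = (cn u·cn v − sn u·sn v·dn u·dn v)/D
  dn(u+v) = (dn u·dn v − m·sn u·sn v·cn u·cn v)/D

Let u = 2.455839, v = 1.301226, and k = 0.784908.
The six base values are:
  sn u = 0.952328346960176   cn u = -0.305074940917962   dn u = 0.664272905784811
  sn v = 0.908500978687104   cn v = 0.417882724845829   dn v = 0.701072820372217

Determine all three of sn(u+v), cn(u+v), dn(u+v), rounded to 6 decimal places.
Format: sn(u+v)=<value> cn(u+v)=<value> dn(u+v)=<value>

sn(u+v)=0.176103 cn(u+v)=-0.984372 dn(u+v)=0.990401

m = k² = 0.616080568464
D = 1 − m·sn²u·sn²v = 0.5388292718996947
sn(u+v) = (sn u·cn v·dn v + sn v·cn u·dn u)/D = 0.09488957175712882/0.5388292718996947 = 0.1761032236103032
cn(u+v) = (cn u·cn v − sn u·sn v·dn u·dn v)/D = -0.530408289365564/0.5388292718996947 = -0.9843717055228983
dn(u+v) = (dn u·dn v − m·sn u·sn v·cn u·cn v)/D = 0.5336569832999646/0.5388292718996947 = 0.9904008767350469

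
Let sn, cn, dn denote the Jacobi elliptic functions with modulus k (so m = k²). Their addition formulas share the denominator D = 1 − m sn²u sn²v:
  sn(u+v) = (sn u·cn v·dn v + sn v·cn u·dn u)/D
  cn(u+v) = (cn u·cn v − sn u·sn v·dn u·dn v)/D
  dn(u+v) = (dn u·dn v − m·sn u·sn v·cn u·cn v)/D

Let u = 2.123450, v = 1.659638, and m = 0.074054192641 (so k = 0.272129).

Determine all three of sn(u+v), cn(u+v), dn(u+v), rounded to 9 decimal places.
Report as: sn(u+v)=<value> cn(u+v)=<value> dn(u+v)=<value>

sn u = 0.8755640472117399, cn u = -0.4831020588138682, dn u = 0.9711998443123916
sn v = 0.9984167840701128, cn v = -0.05624878031649814, dn v = 0.962382517137397
m = k² = 0.074054192641
D = 1 − m·sn²u·sn²v = 0.9434087563595551
sn(u+v) = (sn u·cn v·dn v + sn v·cn u·dn u)/D = -0.5158425882888105/0.9434087563595551 = -0.5467858813176108
cn(u+v) = (cn u·cn v − sn u·sn v·dn u·dn v)/D = -0.7898901858381221/0.9434087563595551 = -0.837272476552122
dn(u+v) = (dn u·dn v − m·sn u·sn v·cn u·cn v)/D = 0.9329066066044375/0.9434087563595551 = 0.988867869113656

sn(u+v)=-0.546785881 cn(u+v)=-0.837272477 dn(u+v)=0.988867869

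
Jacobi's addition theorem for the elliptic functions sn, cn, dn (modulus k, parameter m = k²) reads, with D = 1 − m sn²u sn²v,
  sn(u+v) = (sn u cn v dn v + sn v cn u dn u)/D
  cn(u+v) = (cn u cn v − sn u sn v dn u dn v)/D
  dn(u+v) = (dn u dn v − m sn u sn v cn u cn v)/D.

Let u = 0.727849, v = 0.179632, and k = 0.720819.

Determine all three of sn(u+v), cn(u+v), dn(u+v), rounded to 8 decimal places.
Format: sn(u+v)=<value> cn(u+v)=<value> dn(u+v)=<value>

sn(u+v)=0.75331408 cn(u+v)=0.65766092 dn(u+v)=0.83973069

sn u = 0.6427375307258626, cn u = 0.7660864615671137, dn u = 0.8862028530570439
sn v = 0.1781771979375639, cn v = 0.9839984177503123, dn v = 0.9917181220495629
m = k² = 0.519580030761
D = 1 − m·sn²u·sn²v = 0.9931856565153733
sn(u+v) = (sn u·cn v·dn v + sn v·cn u·dn u)/D = 0.7481807435925143/0.9931856565153733 = 0.7533140845162149
cn(u+v) = (cn u·cn v − sn u·sn v·dn u·dn v)/D = 0.653179395897655/0.9931856565153733 = 0.6576609233256124
dn(u+v) = (dn u·dn v − m·sn u·sn v·cn u·cn v)/D = 0.8340084743599492/0.9931856565153733 = 0.8397306877005223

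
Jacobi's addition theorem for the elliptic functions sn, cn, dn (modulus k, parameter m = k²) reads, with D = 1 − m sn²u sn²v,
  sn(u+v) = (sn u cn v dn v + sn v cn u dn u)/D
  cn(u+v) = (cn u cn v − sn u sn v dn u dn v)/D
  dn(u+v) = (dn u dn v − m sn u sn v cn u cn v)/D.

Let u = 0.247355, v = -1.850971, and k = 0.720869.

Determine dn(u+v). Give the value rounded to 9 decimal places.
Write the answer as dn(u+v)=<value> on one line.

dn(u+v)=0.705845810

sn u = 0.2435866064454136, cn u = 0.9698791497709429, dn u = 0.9844626633010127
sn v = -0.9999027575190695, cn v = 0.01394544749231464, dn v = 0.6931442450507078
m = k² = 0.519652115161
D = 1 − m·sn²u·sn²v = 0.9691727317484438
dn(u+v) = (dn u·dn v − m·sn u·sn v·cn u·cn v)/D = 0.6840865120187309/0.9691727317484438 = 0.7058458101525402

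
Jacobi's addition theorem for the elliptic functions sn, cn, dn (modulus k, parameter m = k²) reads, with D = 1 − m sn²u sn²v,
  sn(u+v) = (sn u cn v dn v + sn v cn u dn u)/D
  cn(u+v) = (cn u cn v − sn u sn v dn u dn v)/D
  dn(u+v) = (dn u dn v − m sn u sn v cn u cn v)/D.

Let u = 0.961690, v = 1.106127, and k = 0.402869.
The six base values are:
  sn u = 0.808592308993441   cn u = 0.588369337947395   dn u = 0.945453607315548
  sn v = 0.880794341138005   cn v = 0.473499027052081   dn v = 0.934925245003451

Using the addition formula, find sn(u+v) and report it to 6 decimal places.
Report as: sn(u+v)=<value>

m = k² = 0.162303431161
D = 1 − m·sn²u·sn²v = 0.9176742027877282
sn(u+v) = (sn u·cn v·dn v + sn v·cn u·dn u)/D = 0.8479173279438114/0.9176742027877282 = 0.92398514131485

sn(u+v)=0.923985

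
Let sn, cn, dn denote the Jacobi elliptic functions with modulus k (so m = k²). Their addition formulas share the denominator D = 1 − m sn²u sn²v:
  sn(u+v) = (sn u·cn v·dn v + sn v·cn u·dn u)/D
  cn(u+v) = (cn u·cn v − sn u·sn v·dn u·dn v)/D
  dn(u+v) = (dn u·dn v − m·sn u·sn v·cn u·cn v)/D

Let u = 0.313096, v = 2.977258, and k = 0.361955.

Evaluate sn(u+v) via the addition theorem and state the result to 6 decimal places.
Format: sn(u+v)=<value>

sn u = 0.3073806836613085, cn u = 0.9515866304819055, dn u = 0.9937915590907325
sn v = 0.2716730664349317, cn v = -0.9623896014472731, dn v = 0.9951535246255641
m = k² = 0.131011422025
D = 1 − m·sn²u·sn²v = 0.9990864012966729
sn(u+v) = (sn u·cn v·dn v + sn v·cn u·dn u)/D = -0.03747084052896819/0.9990864012966729 = -0.03750510514439626

sn(u+v)=-0.037505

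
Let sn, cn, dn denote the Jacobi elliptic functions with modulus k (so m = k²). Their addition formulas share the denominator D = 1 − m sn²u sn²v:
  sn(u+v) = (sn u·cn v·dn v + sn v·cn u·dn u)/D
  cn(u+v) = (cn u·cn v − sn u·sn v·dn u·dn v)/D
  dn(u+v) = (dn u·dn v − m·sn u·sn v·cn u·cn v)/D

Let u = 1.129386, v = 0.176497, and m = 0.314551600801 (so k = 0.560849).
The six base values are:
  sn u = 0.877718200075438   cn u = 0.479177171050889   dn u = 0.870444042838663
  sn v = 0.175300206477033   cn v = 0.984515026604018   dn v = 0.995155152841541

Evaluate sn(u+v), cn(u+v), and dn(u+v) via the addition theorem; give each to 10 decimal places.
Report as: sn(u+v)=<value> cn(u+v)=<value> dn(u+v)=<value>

m = k² = 0.314551600801
D = 1 − m·sn²u·sn²v = 0.9925532467668256
sn(u+v) = (sn u·cn v·dn v + sn v·cn u·dn u)/D = 0.9330573701805281/0.9925532467668256 = 0.9400577482567295
cn(u+v) = (cn u·cn v − sn u·sn v·dn u·dn v)/D = 0.3384758360934558/0.9925532467668256 = 0.3410152928278838
dn(u+v) = (dn u·dn v − m·sn u·sn v·cn u·cn v)/D = 0.8433946671555184/0.9925532467668256 = 0.8497223397362498

sn(u+v)=0.9400577483 cn(u+v)=0.3410152928 dn(u+v)=0.8497223397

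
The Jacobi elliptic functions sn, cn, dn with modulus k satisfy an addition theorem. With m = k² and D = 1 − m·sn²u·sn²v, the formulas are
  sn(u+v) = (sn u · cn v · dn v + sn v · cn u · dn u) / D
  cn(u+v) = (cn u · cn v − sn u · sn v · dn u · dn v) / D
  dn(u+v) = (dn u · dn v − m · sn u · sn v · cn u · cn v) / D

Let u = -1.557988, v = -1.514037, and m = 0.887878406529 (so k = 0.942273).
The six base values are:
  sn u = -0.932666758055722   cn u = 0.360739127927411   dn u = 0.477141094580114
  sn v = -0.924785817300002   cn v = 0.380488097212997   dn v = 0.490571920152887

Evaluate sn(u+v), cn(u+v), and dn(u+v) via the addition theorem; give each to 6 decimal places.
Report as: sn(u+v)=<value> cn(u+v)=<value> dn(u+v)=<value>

sn(u+v)=-0.981708 cn(u+v)=-0.190394 dn(u+v)=0.379878

m = k² = 0.887878406529
D = 1 − m·sn²u·sn²v = 0.3394756819890128
sn(u+v) = (sn u·cn v·dn v + sn v·cn u·dn u)/D = -0.3332659073686545/0.3394756819890128 = -0.9817077483018084
cn(u+v) = (cn u·cn v − sn u·sn v·dn u·dn v)/D = -0.06463415233181855/0.3394756819890128 = -0.1903940569560751
dn(u+v) = (dn u·dn v − m·sn u·sn v·cn u·cn v)/D = 0.1289592534476055/0.3394756819890128 = 0.3798777358425907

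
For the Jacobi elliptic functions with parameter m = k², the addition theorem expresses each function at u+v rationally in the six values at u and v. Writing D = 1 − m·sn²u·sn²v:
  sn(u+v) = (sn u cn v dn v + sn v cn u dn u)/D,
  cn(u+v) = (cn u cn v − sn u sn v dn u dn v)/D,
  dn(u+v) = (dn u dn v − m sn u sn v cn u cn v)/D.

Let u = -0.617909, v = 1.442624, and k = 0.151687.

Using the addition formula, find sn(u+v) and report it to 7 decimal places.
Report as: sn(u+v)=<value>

sn u = -0.5786489459459437, cn u = 0.8155767268354636, dn u = 0.9961404563208968
sn v = 0.9908004509665909, cn v = 0.1353309512432398, dn v = 0.9886417200371576
m = k² = 0.023008945969
D = 1 − m·sn²u·sn²v = 0.9924369068712816
sn(u+v) = (sn u·cn v·dn v + sn v·cn u·dn u)/D = 0.7275353371931057/0.9924369068712816 = 0.7330796871376999

sn(u+v)=0.7330797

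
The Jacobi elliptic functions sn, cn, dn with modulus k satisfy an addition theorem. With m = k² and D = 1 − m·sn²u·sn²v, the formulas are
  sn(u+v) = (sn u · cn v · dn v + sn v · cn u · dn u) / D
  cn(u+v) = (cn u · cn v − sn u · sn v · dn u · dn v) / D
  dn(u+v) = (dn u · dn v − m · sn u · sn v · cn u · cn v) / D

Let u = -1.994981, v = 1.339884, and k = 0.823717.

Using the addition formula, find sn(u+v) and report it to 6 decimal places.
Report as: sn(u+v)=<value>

sn(u+v)=-0.586075

sn u = -0.9996000442798856, cn u = 0.02827987757489095, dn u = 0.567479464863435
sn v = 0.9123565753548241, cn v = 0.4093964819179779, dn v = 0.6597061821797418
m = k² = 0.678509696089
D = 1 − m·sn²u·sn²v = 0.4356639366452169
sn(u+v) = (sn u·cn v·dn v + sn v·cn u·dn u)/D = -0.2553316432658487/0.4356639366452169 = -0.5860747741298084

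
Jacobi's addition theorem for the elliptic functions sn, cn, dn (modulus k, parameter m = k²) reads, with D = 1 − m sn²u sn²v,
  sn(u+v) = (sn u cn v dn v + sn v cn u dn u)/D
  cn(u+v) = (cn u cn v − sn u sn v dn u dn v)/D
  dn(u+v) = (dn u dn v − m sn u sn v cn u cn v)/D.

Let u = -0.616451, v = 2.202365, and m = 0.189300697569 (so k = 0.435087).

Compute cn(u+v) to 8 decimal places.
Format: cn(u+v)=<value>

cn(u+v)=0.06151635

sn u = -0.5725551747968583, cn u = 0.8198661914076827, dn u = 0.9684748595433928
sn v = 0.8785568219656925, cn v = -0.477637844582632, dn v = 0.9240595046019834
m = k² = 0.189300697569
D = 1 − m·sn²u·sn²v = 0.9521009815945506
cn(u+v) = (cn u·cn v − sn u·sn v·dn u·dn v)/D = 0.05856978057649419/0.9521009815945506 = 0.06151635352628589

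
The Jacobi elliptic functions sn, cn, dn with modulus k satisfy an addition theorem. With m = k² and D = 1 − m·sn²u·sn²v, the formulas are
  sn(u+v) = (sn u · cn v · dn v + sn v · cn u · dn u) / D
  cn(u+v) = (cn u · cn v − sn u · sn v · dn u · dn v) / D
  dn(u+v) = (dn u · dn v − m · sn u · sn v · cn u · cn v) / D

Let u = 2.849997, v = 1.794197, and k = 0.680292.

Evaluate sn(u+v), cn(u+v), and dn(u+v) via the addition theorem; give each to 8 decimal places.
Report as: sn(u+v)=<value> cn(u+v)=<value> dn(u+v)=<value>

sn(u+v)=-0.80430431 cn(u+v)=-0.59421762 dn(u+v)=0.83702687

sn u = 0.6913631134843836, cn u = -0.722507470766344, dn u = 0.8824912602440379
sn v = 0.9997649559724134, cn v = 0.02168024006966303, dn v = 0.7330895747496406
m = k² = 0.462797205264
D = 1 − m·sn²u·sn²v = 0.7788947999773965
sn(u+v) = (sn u·cn v·dn v + sn v·cn u·dn u)/D = -0.6264684430812155/0.7788947999773965 = -0.8043043079750893
cn(u+v) = (cn u·cn v − sn u·sn v·dn u·dn v)/D = -0.4628330144395777/0.7788947999773965 = -0.5942176202139353
dn(u+v) = (dn u·dn v − m·sn u·sn v·cn u·cn v)/D = 0.65195587580124/0.7788947999773965 = 0.8370268691229672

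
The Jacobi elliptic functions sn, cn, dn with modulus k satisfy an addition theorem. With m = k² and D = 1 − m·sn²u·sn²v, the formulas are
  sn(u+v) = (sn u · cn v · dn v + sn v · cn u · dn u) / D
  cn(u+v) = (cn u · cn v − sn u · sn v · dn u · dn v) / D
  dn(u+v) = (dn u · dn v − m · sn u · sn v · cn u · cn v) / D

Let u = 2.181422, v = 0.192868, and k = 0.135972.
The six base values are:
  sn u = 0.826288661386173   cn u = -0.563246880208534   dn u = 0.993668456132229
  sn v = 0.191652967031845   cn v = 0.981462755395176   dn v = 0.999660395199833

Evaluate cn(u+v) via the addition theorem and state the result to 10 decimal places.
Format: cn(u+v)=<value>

m = k² = 0.018488384784
D = 1 − m·sn²u·sn²v = 0.9995363463832567
cn(u+v) = (cn u·cn v − sn u·sn v·dn u·dn v)/D = -0.7101104015107458/0.9995363463832567 = -0.7104397994932593

cn(u+v)=-0.7104397995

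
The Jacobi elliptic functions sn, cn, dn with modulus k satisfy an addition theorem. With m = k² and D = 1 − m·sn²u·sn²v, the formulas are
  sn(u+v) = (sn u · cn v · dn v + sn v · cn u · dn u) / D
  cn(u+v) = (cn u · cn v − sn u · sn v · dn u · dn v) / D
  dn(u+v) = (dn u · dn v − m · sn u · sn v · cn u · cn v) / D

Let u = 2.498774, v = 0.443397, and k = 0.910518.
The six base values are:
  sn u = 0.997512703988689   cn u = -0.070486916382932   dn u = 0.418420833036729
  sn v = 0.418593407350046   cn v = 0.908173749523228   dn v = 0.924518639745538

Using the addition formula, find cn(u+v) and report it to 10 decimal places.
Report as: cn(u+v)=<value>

m = k² = 0.829043028324
D = 1 − m·sn²u·sn²v = 0.855456452059454
cn(u+v) = (cn u·cn v − sn u·sn v·dn u·dn v)/D = -0.2255393824867018/0.855456452059454 = -0.2636479997827252

cn(u+v)=-0.2636479998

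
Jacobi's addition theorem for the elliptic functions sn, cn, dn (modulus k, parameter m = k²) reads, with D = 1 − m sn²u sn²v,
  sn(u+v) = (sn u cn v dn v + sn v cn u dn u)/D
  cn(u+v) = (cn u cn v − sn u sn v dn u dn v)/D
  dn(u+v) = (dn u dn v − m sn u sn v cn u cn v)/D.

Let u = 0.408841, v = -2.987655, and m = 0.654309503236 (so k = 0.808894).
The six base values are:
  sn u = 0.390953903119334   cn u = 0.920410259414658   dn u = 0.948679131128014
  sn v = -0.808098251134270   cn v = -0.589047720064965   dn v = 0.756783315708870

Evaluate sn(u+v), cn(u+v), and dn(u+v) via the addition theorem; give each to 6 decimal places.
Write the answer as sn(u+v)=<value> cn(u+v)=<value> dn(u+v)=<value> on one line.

m = k² = 0.654309503236
D = 1 − m·sn²u·sn²v = 0.9346925587473295
sn(u+v) = (sn u·cn v·dn v + sn v·cn u·dn u)/D = -0.8798903986884303/0.9346925587473295 = -0.9413687853337093
cn(u+v) = (cn u·cn v − sn u·sn v·dn u·dn v)/D = -0.3153459460236412/0.9346925587473295 = -0.33737932657372
dn(u+v) = (dn u·dn v − m·sn u·sn v·cn u·cn v)/D = 0.6058705368378074/0.9346925587473295 = 0.6482030173106248

sn(u+v)=-0.941369 cn(u+v)=-0.337379 dn(u+v)=0.648203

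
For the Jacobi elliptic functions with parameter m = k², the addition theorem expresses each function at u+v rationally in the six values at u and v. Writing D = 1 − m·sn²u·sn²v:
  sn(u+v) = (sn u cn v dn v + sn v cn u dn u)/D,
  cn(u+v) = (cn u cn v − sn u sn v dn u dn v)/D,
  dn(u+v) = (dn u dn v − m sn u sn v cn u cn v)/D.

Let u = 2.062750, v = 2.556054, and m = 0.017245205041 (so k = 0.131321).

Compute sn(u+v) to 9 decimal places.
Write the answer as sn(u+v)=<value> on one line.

sn(u+v)=-0.993609083

sn u = 0.8864288159705665, cn u = -0.4628649416590325, dn u = 0.9932016290151095
sn v = 0.5635200202884356, cn v = -0.8261024069291416, dn v = 0.9972580920370982
m = k² = 0.017245205041
D = 1 − m·sn²u·sn²v = 0.9956969658428683
sn(u+v) = (sn u·cn v·dn v + sn v·cn u·dn u)/D = -0.9893335487182955/0.9956969658428683 = -0.9936090825392984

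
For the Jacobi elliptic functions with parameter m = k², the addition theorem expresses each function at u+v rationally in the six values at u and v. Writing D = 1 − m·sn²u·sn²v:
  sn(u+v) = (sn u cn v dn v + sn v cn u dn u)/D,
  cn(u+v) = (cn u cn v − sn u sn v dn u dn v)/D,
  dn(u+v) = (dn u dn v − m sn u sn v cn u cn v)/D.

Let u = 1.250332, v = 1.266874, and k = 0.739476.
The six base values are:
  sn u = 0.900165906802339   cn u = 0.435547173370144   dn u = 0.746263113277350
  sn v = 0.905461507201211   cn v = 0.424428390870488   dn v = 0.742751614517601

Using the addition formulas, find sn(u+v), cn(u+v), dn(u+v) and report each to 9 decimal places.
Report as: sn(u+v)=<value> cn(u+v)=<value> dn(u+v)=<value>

sn(u+v)=0.907889066 cn(u+v)=-0.419210501 dn(u+v)=0.741129429

m = k² = 0.546824754576
D = 1 − m·sn²u·sn²v = 0.6367268731440381
sn(u+v) = (sn u·cn v·dn v + sn v·cn u·dn u)/D = 0.5780773661197375/0.6367268731440381 = 0.907889065943298
cn(u+v) = (cn u·cn v − sn u·sn v·dn u·dn v)/D = -0.2669225913328636/0.6367268731440381 = -0.419210500751837
dn(u+v) = (dn u·dn v − m·sn u·sn v·cn u·cn v)/D = 0.4718970237275042/0.6367268731440381 = 0.7411294286942298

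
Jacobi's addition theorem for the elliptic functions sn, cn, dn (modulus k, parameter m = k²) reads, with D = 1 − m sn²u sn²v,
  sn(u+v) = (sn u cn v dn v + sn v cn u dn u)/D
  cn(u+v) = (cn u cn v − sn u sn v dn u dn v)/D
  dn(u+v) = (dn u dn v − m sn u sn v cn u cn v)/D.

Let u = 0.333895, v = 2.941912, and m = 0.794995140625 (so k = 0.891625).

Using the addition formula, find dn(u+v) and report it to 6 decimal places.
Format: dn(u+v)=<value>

sn u = 0.3231828985879704, cn u = 0.9463365226283289, dn u = 0.9575828918302399
sn v = 0.9443203575397785, cn v = -0.3290274492135038, dn v = 0.5395093028490751
m = k² = 0.794995140625
D = 1 − m·sn²u·sn²v = 0.9259542865379922
dn(u+v) = (dn u·dn v − m·sn u·sn v·cn u·cn v)/D = 0.5921706097791973/0.9259542865379922 = 0.6395246702655664

dn(u+v)=0.639525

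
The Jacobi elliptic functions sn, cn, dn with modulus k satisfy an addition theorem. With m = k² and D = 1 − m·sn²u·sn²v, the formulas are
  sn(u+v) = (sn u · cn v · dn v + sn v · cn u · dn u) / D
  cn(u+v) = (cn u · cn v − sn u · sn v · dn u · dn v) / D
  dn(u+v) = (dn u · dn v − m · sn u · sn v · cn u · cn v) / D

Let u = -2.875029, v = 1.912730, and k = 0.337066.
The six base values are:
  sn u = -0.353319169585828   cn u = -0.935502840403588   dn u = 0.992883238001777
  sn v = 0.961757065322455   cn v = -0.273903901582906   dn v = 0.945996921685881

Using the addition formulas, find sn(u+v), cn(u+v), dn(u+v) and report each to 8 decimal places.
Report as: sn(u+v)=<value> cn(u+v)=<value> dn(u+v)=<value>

sn(u+v)=-0.81243216 cn(u+v)=0.58305573 dn(u+v)=0.96177433

m = k² = 0.113613488356
D = 1 − m·sn²u·sn²v = 0.9868811711139128
sn(u+v) = (sn u·cn v·dn v + sn v·cn u·dn u)/D = -0.8017740030632826/0.9868811711139128 = -0.8124321615725062
cn(u+v) = (cn u·cn v − sn u·sn v·dn u·dn v)/D = 0.5754067204256894/0.9868811711139128 = 0.5830557287623758
dn(u+v) = (dn u·dn v − m·sn u·sn v·cn u·cn v)/D = 0.9491569810719472/0.9868811711139128 = 0.9617743339865472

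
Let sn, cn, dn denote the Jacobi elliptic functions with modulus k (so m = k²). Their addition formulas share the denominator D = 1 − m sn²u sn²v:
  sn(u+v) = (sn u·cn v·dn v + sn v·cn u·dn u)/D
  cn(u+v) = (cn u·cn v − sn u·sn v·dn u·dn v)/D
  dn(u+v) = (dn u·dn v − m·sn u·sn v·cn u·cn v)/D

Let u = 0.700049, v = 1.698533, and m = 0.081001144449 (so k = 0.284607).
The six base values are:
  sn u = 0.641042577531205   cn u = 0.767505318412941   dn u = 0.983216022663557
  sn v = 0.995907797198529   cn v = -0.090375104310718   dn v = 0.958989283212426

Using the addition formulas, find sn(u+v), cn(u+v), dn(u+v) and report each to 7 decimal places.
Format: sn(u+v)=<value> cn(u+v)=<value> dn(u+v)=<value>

sn(u+v)=0.7197388 cn(u+v)=-0.6942449 dn(u+v)=0.9787949

m = k² = 0.081001144449
D = 1 − m·sn²u·sn²v = 0.966985618000369
sn(u+v) = (sn u·cn v·dn v + sn v·cn u·dn u)/D = 0.6959770909734977/0.966985618000369 = 0.7197388234301868
cn(u+v) = (cn u·cn v − sn u·sn v·dn u·dn v)/D = -0.6713248649198265/0.966985618000369 = -0.6942449323166359
dn(u+v) = (dn u·dn v − m·sn u·sn v·cn u·cn v)/D = 0.9464805957137681/0.966985618000369 = 0.9787949045933039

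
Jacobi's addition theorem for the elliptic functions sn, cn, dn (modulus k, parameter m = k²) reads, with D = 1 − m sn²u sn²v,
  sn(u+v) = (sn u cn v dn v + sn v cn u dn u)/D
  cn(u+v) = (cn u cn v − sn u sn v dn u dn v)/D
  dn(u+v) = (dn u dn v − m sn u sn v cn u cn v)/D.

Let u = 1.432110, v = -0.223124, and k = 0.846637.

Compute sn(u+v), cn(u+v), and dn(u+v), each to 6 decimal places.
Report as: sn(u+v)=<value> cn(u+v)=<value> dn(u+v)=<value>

sn(u+v)=0.868433 cn(u+v)=0.495807 dn(u+v)=0.677799

sn u = 0.9306125114105255, cn u = 0.3660059475011226, dn u = 0.6158147416508702
sn v = -0.2199979422272259, cn v = 0.9755003359383256, dn v = 0.982500793508063
m = k² = 0.716794209769
D = 1 − m·sn²u·sn²v = 0.9699551873850242
sn(u+v) = (sn u·cn v·dn v + sn v·cn u·dn u)/D = 0.8423410686043028/0.9699551873850242 = 0.8684329745946655
cn(u+v) = (cn u·cn v − sn u·sn v·dn u·dn v)/D = 0.4809101679915686/0.9699551873850242 = 0.495806583898057
dn(u+v) = (dn u·dn v − m·sn u·sn v·cn u·cn v)/D = 0.6574344031401034/0.9699551873850242 = 0.677798739251584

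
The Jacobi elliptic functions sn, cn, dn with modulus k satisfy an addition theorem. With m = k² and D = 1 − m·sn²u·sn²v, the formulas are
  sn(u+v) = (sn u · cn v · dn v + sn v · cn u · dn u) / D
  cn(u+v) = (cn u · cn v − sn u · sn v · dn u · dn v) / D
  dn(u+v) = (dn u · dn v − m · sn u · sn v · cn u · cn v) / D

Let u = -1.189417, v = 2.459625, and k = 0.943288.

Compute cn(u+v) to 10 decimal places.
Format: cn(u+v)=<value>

cn(u+v)=0.4972478297

sn u = -0.8429115452886926, cn u = 0.5380521599427218, dn u = 0.6064674093031518
sn v = 0.9997073094371644, cn v = 0.02419288031437583, dn v = 0.3327589824767428
m = k² = 0.889792250944
D = 1 − m·sn²u·sn²v = 0.3681727407442115
cn(u+v) = (cn u·cn v − sn u·sn v·dn u·dn v)/D = 0.1830730962833708/0.3681727407442115 = 0.4972478296826464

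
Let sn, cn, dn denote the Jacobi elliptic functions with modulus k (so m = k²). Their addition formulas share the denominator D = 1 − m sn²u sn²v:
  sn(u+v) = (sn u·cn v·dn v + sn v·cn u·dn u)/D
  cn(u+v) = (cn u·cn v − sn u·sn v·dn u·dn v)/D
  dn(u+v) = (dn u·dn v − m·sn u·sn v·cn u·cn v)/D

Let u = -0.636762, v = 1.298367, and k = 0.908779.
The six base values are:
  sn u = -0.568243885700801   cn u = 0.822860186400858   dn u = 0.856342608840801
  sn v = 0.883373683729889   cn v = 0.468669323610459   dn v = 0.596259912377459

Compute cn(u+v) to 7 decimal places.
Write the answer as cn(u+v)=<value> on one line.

cn(u+v)=0.8106562

m = k² = 0.825879270841
D = 1 − m·sn²u·sn²v = 0.7918985899458946
cn(u+v) = (cn u·cn v − sn u·sn v·dn u·dn v)/D = 0.6419574641488442/0.7918985899458946 = 0.810656152567092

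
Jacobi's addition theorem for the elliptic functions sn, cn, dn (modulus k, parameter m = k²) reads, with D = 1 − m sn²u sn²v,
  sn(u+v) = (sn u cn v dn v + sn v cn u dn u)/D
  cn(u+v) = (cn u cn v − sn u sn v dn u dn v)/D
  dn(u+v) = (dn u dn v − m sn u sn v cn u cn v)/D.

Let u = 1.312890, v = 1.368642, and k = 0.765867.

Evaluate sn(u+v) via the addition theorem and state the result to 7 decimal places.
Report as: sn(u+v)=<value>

sn(u+v)=0.8751251

sn u = 0.9151040914199249, cn u = 0.4032176854585048, dn u = 0.7133106234988955
sn v = 0.9302913941295077, cn v = 0.3668213761609005, dn v = 0.7016929469456728
m = k² = 0.586552261689
D = 1 − m·sn²u·sn²v = 0.5749052760565774
sn(u+v) = (sn u·cn v·dn v + sn v·cn u·dn u)/D = 0.5031140146343266/0.5749052760565774 = 0.8751250607496848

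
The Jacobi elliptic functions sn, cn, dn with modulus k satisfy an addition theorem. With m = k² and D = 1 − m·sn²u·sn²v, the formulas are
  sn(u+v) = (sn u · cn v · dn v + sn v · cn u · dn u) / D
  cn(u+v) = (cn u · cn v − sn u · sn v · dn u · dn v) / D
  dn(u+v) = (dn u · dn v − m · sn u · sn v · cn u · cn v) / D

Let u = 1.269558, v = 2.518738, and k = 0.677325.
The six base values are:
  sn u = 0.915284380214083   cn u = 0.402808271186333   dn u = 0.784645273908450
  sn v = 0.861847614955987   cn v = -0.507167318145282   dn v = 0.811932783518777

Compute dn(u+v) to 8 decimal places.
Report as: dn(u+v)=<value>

dn(u+v)=0.99508113

m = k² = 0.458769155625
D = 1 − m·sn²u·sn²v = 0.7145255259390306
dn(u+v) = (dn u·dn v − m·sn u·sn v·cn u·cn v)/D = 0.7110108691251927/0.7145255259390306 = 0.9950811319032739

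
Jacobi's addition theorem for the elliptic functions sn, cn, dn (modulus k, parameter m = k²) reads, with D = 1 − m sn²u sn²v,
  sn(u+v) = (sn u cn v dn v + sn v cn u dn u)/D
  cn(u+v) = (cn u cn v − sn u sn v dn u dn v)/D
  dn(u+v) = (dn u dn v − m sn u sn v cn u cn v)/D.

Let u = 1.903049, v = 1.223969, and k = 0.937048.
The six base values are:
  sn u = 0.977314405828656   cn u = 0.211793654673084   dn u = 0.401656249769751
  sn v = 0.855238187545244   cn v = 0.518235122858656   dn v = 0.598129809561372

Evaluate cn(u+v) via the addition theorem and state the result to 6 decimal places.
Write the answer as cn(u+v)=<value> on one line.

cn(u+v)=-0.235520

m = k² = 0.878058954304
D = 1 − m·sn²u·sn²v = 0.3865679739313061
cn(u+v) = (cn u·cn v − sn u·sn v·dn u·dn v)/D = -0.09104462766754499/0.3865679739313061 = -0.2355203581446295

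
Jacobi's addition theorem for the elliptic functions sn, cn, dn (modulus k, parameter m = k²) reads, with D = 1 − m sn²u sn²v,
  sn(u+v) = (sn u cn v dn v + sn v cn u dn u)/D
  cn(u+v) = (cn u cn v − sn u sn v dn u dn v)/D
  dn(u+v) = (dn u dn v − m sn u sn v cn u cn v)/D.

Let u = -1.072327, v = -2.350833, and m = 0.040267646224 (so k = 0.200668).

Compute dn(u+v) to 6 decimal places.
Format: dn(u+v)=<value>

dn(u+v)=0.998776

sn u = -0.8751577062355787, cn u = 0.4838377715892803, dn u = 0.9844587188171809
sn v = -0.7310487850236443, cn v = -0.6823251966001648, dn v = 0.9891813120770924
m = k² = 0.040267646224
D = 1 − m·sn²u·sn²v = 0.9835175560933065
dn(u+v) = (dn u·dn v − m·sn u·sn v·cn u·cn v)/D = 0.9823132804709687/0.9835175560933065 = 0.9987755423226797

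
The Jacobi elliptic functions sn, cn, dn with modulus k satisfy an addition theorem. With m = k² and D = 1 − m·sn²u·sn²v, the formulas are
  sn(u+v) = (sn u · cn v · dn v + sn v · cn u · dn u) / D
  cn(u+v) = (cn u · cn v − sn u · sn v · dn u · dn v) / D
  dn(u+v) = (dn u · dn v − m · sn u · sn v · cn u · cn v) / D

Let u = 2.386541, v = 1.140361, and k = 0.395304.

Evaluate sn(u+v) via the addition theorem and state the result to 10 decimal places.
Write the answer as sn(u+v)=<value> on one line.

sn u = 0.7670836825746907, cn u = -0.6415470551157188, dn u = 0.9529170006889866
sn v = 0.8959880369632136, cn v = 0.4440781886321449, dn v = 0.9351743714790898
m = k² = 0.156265252416
D = 1 − m·sn²u·sn²v = 0.9261836904148848
sn(u+v) = (sn u·cn v·dn v + sn v·cn u·dn u)/D = -0.2291917106433407/0.9261836904148848 = -0.247458158694928

sn(u+v)=-0.2474581587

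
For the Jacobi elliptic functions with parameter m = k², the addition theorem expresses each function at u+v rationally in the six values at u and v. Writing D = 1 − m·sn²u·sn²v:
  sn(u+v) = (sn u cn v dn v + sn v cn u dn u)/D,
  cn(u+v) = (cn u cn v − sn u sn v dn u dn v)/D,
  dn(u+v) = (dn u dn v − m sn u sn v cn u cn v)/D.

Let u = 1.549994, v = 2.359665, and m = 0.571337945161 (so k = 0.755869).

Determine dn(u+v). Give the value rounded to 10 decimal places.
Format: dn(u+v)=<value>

sn u = 0.9700855258215883, cn u = 0.2427634086748919, dn u = 0.6799509738013247
sn v = 0.957303561706758, cn v = -0.2890845736865864, dn v = 0.6902236626585271
m = k² = 0.571337945161
D = 1 − m·sn²u·sn²v = 0.5072660719113701
dn(u+v) = (dn u·dn v − m·sn u·sn v·cn u·cn v)/D = 0.5065540706889826/0.5072660719113701 = 0.9985963949457438

dn(u+v)=0.9985963949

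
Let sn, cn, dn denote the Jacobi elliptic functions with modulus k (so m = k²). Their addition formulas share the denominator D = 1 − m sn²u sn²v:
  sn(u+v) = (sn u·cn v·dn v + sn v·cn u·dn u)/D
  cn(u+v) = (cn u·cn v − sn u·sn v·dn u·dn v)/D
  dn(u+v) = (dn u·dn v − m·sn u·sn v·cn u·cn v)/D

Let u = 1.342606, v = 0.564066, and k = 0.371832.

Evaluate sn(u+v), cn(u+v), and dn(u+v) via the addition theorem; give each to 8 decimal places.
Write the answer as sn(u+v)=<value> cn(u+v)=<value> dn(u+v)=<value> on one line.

sn(u+v)=0.96702977 cn(u+v)=-0.25466334 dn(u+v)=0.93311711

sn u = 0.964548011326541, cn u = 0.2639074342378687, dn u = 0.933472179219774
sn v = 0.5313489633147426, cn v = 0.8471530435431064, dn v = 0.9802882680031239
m = k² = 0.138259036224
D = 1 − m·sn²u·sn²v = 0.9636837580985122
sn(u+v) = (sn u·cn v·dn v + sn v·cn u·dn u)/D = 0.9319108860127041/0.9636837580985122 = 0.9670297731815045
cn(u+v) = (cn u·cn v − sn u·sn v·dn u·dn v)/D = -0.245414926509959/0.9636837580985122 = -0.2546633420430352
dn(u+v) = (dn u·dn v − m·sn u·sn v·cn u·cn v)/D = 0.8992298001296279/0.9636837580985122 = 0.9331171066989224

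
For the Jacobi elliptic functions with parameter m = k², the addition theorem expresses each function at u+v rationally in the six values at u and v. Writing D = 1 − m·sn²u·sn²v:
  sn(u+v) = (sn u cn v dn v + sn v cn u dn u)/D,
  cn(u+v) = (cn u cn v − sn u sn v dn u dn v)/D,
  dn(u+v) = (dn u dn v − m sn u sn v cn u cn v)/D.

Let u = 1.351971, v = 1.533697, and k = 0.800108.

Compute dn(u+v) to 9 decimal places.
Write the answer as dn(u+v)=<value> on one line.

sn u = 0.9199744137869093, cn u = 0.3919784151932765, dn u = 0.6768957602532098
sn v = 0.9601466290427219, cn v = 0.2794967812657201, dn v = 0.6401847362970439
m = k² = 0.640172811664
D = 1 − m·sn²u·sn²v = 0.5005133944159378
dn(u+v) = (dn u·dn v − m·sn u·sn v·cn u·cn v)/D = 0.3713871656663621/0.5005133944159378 = 0.7420124412449411

dn(u+v)=0.742012441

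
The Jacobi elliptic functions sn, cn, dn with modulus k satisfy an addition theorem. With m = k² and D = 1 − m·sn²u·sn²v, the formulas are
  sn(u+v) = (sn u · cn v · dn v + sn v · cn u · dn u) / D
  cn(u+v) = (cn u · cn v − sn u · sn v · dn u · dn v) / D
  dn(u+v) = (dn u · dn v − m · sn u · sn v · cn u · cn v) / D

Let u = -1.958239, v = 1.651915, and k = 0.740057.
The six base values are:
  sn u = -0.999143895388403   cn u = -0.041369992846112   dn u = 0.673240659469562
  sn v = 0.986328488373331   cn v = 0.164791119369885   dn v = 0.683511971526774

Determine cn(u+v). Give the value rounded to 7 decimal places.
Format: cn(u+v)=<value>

m = k² = 0.547684363249
D = 1 − m·sn²u·sn²v = 0.4681005092821475
cn(u+v) = (cn u·cn v − sn u·sn v·dn u·dn v)/D = 0.446670884113523/0.4681005092821475 = 0.9542200344932593

cn(u+v)=0.9542200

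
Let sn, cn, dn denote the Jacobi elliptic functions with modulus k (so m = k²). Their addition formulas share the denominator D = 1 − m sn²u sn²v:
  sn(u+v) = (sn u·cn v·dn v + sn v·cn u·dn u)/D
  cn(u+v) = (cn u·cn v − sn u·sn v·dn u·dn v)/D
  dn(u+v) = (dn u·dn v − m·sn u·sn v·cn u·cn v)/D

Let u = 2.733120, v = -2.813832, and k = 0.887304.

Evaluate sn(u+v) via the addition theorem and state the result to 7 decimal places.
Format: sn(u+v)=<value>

sn u = 0.9713181222231105, cn u = -0.2377837367041121, dn u = 0.5071556942281035
sn v = -0.9606008496851516, cn v = -0.2779316599169027, dn v = 0.5229799626435595
m = k² = 0.787308388416
D = 1 − m·sn²u·sn²v = 0.3145846997640255
sn(u+v) = (sn u·cn v·dn v + sn v·cn u·dn u)/D = -0.02534160154310605/0.3145846997640255 = -0.08055573447187721

sn(u+v)=-0.0805557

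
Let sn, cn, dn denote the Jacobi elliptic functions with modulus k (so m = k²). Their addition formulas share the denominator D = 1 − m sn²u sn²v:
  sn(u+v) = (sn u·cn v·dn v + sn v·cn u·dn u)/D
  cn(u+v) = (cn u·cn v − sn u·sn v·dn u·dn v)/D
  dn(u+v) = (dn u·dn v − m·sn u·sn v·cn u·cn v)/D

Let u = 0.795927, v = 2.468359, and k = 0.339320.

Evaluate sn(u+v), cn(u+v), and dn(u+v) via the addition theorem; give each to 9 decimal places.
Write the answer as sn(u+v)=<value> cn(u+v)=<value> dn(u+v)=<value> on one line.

sn u = 0.7085360576369329, cn u = 0.7056746098793075, dn u = 0.9706688440350773
sn v = 0.690563651902722, cn v = -0.7232716244059186, dn v = 0.9721590265816755
m = k² = 0.1151380624
D = 1 − m·sn²u·sn²v = 0.9724354910297213
sn(u+v) = (sn u·cn v·dn v + sn v·cn u·dn u)/D = -0.02517675291484611/0.9724354910297213 = -0.02589040933521072
cn(u+v) = (cn u·cn v − sn u·sn v·dn u·dn v)/D = -0.9721095181752311/0.9724354910297213 = -0.9996647871684064
dn(u+v) = (dn u·dn v − m·sn u·sn v·cn u·cn v)/D = 0.9723979647133738/0.9724354910297213 = 0.9999614099683797

sn(u+v)=-0.025890409 cn(u+v)=-0.999664787 dn(u+v)=0.999961410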